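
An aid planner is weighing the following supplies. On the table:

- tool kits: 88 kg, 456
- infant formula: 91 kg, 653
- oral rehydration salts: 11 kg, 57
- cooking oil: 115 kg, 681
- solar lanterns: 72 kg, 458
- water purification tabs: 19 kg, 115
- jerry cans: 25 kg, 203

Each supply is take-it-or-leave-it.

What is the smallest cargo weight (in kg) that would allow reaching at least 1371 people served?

199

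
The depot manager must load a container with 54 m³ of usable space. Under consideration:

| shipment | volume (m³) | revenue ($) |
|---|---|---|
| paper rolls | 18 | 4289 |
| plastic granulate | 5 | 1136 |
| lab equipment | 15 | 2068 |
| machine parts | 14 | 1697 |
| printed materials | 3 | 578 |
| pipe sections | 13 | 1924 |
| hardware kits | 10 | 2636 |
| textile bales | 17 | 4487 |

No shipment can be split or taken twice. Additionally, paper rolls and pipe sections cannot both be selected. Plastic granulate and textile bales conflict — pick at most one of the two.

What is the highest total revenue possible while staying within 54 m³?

11990

By revenue per m³: textile bales 263.94, hardware kits 263.60, paper rolls 238.28 lead.
Best packing: paper rolls + printed materials + hardware kits + textile bales — 48 m³, 11990 total.
Nothing else feasible within 54 m³ beats 11990.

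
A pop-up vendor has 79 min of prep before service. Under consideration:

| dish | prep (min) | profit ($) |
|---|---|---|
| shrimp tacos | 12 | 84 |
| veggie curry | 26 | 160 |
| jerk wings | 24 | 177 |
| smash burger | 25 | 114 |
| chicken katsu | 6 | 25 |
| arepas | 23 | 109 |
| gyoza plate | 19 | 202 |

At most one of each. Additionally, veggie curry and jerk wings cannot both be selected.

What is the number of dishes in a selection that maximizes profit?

4

Best achievable profit is 572.
One optimal bundle: shrimp tacos + jerk wings + arepas + gyoza plate (78 min).
Every optimal selection uses 4 dishes.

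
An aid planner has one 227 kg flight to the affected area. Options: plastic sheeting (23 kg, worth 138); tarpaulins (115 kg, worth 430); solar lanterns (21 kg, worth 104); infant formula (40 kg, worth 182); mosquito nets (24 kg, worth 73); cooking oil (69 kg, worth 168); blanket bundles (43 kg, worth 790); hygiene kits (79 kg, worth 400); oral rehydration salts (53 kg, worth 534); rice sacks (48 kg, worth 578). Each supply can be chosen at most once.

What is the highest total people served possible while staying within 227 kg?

A density-first pass picks plastic sheeting + solar lanterns + mosquito nets + blanket bundles + oral rehydration salts + rice sacks — 2217 at 212 kg.
The 68 kg tied up in plastic sheeting and solar lanterns and mosquito nets is better spent on hygiene kits — total rises to 2302 (223 kg).
No other feasible combination exceeds 2302.

2302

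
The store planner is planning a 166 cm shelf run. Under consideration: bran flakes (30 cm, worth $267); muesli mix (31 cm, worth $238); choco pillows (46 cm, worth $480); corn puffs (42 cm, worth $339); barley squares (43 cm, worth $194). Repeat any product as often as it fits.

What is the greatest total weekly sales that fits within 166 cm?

1566

Density check — choco pillows 10.43, bran flakes 8.90, corn puffs 8.07 are the best per cm.
The ratio heuristic lands on 3×choco pillows (1440) but leaves 28 cm idle.
The 46 cm tied up in choco pillows is better spent on bran flakes + corn puffs — total rises to 1566 (164 cm).
No other feasible combination exceeds 1566.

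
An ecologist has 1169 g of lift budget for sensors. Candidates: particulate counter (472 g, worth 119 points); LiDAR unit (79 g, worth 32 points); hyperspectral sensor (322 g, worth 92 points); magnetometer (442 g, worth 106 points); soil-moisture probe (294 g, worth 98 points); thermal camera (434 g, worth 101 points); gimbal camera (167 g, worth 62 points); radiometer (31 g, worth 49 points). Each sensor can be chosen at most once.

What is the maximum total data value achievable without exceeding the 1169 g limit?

A density-first pass picks LiDAR unit + hyperspectral sensor + soil-moisture probe + gimbal camera + radiometer — 333 at 893 g.
The 167 g tied up in gimbal camera is better spent on magnetometer — total rises to 377 (1168 g).

377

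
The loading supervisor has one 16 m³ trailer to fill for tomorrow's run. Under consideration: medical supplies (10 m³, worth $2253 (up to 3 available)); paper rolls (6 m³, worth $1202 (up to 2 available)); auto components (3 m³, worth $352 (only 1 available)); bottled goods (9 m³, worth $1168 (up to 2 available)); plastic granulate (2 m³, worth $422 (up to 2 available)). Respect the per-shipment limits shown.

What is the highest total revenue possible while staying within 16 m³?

Greedy by ratio would take medical supplies + 2×plastic granulate: 14 m³ used, total 3097.
Replace 2×plastic granulate with paper rolls: the trade gains 358 net, giving 3455 at 16 m³.

3455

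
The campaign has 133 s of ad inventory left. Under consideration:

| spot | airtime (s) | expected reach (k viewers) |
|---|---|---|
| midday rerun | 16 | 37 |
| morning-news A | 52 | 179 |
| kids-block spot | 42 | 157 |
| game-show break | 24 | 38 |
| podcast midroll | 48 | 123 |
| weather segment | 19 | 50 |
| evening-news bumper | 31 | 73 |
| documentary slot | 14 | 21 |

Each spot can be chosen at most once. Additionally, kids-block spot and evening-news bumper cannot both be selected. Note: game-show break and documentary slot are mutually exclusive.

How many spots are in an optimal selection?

4

Best achievable expected reach is 423.
One optimal bundle: midday rerun + morning-news A + kids-block spot + weather segment (129 s).
Any selection reaching 423 contains exactly 4 spots.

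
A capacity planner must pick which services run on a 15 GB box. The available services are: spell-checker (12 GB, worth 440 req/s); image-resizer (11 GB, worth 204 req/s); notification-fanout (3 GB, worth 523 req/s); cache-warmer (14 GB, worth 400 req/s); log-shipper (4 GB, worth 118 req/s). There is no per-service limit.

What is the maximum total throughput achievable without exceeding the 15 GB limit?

Best packing: 5×notification-fanout — 15 GB, 2615 total.

2615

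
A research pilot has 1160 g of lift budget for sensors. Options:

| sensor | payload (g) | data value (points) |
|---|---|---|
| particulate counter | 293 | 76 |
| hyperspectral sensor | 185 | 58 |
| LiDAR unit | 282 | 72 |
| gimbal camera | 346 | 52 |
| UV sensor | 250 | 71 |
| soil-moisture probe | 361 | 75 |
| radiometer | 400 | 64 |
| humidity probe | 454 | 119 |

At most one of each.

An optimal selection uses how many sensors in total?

Optimal total is 281.
For example particulate counter + hyperspectral sensor + LiDAR unit + soil-moisture probe achieves it, using 1121 g.
Any selection reaching 281 contains exactly 4 sensors.

4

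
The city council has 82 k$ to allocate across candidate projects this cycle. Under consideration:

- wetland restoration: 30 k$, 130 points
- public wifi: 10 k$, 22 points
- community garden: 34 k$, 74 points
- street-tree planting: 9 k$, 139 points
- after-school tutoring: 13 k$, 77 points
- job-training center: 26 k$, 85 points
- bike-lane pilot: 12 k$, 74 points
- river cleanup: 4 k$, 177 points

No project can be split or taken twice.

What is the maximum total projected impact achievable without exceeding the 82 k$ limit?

619

Taking wetland restoration + public wifi + street-tree planting + after-school tutoring + bike-lane pilot + river cleanup: 78 k$ used, 619 in projected impact.
The closest alternative, wetland restoration + street-tree planting + after-school tutoring + job-training center + river cleanup, reaches only 608.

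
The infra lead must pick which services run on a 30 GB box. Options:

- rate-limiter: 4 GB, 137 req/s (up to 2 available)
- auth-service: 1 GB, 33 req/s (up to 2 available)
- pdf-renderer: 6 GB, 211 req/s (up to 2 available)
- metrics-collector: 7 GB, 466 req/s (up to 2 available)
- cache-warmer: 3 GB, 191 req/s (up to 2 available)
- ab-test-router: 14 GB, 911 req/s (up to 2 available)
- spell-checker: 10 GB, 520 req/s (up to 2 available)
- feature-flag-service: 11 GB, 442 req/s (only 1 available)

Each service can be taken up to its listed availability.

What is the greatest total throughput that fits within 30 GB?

Density check — metrics-collector 66.57, ab-test-router 65.07, cache-warmer 63.67, spell-checker 52.00 are the best per GB.
2×auth-service + 2×metrics-collector + ab-test-router uses 30 of the 30 GB and totals 1909.

1909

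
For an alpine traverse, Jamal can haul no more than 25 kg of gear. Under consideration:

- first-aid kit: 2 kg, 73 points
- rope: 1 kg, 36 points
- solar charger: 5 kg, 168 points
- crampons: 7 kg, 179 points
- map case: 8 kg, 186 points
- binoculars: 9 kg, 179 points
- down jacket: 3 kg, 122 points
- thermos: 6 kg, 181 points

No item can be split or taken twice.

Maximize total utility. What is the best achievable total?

766

Filling by ratio: first-aid kit + rope + solar charger + crampons + down jacket + thermos for 759, with 1 kg left unused.
Dropping crampons frees 7 kg; slotting in map case (8 kg) lifts the total to 766 at 25 kg.
An exhaustive check of the 256 subsets confirms 766.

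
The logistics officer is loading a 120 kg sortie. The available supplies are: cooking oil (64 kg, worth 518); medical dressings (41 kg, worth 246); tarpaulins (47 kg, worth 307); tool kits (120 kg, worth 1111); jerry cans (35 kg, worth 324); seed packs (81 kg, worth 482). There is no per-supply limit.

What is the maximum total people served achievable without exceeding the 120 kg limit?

1111

Taking tool kits: 120 kg used, 1111 in people served.
That's the maximum — no swap from here does better than 1111.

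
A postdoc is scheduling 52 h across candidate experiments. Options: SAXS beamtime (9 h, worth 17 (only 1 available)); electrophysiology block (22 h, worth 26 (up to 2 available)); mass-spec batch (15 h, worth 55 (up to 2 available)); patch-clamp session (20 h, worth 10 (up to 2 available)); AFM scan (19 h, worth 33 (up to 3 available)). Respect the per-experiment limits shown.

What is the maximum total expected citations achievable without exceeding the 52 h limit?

143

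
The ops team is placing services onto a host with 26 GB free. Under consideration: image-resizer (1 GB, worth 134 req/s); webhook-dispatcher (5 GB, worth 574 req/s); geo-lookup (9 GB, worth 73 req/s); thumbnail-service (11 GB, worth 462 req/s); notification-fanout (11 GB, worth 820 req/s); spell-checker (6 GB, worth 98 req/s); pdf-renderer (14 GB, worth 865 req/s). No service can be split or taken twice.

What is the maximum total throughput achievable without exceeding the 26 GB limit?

Greedy by ratio would take image-resizer + webhook-dispatcher + notification-fanout + spell-checker: 23 GB used, total 1626.
Dropping webhook-dispatcher and spell-checker frees 11 GB; slotting in pdf-renderer (14 GB) lifts the total to 1819 at 26 GB.
Runner-up notification-fanout + pdf-renderer tops out at 1685.

1819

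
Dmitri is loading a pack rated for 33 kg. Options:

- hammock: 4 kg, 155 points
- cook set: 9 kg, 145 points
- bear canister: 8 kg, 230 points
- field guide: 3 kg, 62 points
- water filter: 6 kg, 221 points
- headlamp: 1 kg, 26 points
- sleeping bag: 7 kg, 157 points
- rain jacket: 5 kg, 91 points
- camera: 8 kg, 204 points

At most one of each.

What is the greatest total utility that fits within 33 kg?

967

Filling by ratio: hammock + bear canister + field guide + water filter + headlamp + camera for 898, with 3 kg left unused.
Dropping field guide and headlamp frees 4 kg; slotting in sleeping bag (7 kg) lifts the total to 967 at 33 kg.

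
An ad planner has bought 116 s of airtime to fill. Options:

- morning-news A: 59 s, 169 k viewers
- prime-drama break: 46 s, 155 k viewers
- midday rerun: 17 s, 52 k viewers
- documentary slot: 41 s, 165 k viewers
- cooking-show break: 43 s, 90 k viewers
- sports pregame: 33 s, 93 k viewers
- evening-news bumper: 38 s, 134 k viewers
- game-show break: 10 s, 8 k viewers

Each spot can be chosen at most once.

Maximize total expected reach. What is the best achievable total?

392

Taking the top-ratio spots first gives midday rerun + documentary slot + evening-news bumper + game-show break for 359 (106 s).
Replace midday rerun and game-show break with sports pregame: the trade gains 33 net, giving 392 at 112 s.
The spare 4 s is too small for any remaining spot, and no exchange beats 392.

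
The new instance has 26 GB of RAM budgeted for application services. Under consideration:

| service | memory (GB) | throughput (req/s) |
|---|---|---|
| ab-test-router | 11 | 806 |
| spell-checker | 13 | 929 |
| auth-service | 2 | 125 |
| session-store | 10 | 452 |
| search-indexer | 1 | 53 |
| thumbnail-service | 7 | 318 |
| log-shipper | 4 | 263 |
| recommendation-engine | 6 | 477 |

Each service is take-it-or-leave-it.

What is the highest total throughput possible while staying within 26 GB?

Greedy by ratio would take ab-test-router + auth-service + search-indexer + log-shipper + recommendation-engine: 24 GB used, total 1724.
Replace search-indexer and log-shipper and recommendation-engine with spell-checker: the trade gains 136 net, giving 1860 at 26 GB.
Next best is spell-checker + auth-service + search-indexer + log-shipper + recommendation-engine at 1847 (26 GB) — short by 13.

1860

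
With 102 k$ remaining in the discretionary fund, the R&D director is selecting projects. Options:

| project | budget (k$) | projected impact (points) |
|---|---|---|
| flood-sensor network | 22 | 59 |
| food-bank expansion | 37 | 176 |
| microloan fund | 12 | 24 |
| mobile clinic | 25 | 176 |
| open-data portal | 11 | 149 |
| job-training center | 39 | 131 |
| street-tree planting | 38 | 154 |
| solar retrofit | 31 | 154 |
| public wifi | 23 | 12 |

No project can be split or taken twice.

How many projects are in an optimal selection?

5

Best achievable projected impact is 562.
For example flood-sensor network + microloan fund + mobile clinic + open-data portal + solar retrofit achieves it, using 101 k$.
Any selection reaching 562 contains exactly 5 projects.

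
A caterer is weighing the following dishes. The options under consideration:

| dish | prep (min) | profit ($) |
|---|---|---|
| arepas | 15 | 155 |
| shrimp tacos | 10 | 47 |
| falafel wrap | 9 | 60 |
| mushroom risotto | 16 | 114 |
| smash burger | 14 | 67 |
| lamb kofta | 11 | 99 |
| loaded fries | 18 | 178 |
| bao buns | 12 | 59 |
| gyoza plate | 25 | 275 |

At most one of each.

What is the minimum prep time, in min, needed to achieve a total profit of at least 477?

49

Minimise min subject to total profit ≥ 477.
arepas + falafel wrap + gyoza plate: 490 profit at 49 min.
No combination under 49 min hits 477.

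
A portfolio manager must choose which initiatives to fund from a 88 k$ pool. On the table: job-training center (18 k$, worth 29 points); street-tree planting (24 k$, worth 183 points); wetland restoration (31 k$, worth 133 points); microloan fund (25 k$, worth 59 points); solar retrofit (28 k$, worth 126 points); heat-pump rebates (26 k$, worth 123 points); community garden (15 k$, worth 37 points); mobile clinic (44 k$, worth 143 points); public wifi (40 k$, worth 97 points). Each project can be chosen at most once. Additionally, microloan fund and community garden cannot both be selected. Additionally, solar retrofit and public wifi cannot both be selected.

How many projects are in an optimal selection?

The maximum projected impact within 88 k$ is 442.
One optimal bundle: street-tree planting + wetland restoration + solar retrofit (83 k$).
Any selection reaching 442 contains exactly 3 projects.

3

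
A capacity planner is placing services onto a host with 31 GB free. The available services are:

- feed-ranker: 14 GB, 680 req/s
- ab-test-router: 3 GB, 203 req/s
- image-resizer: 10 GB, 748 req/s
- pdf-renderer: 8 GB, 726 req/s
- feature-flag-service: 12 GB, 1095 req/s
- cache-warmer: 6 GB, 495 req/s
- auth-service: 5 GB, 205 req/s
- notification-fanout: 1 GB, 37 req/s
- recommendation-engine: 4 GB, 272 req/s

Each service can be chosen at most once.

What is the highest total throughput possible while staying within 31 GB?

2625

Taking pdf-renderer + feature-flag-service + cache-warmer + notification-fanout + recommendation-engine: 31 GB used, 2625 in throughput.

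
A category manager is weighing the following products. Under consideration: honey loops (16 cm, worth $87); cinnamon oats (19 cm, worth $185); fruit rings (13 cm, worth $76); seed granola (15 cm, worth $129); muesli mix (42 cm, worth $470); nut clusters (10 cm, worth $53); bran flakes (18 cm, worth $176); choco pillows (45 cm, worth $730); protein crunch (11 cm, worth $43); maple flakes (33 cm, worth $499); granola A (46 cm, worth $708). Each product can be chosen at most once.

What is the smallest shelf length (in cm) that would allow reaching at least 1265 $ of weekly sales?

Minimise cm subject to total weekly sales ≥ 1265.
nut clusters + choco pillows + maple flakes: 1282 weekly sales at 88 cm.
No combination under 88 cm hits 1265.

88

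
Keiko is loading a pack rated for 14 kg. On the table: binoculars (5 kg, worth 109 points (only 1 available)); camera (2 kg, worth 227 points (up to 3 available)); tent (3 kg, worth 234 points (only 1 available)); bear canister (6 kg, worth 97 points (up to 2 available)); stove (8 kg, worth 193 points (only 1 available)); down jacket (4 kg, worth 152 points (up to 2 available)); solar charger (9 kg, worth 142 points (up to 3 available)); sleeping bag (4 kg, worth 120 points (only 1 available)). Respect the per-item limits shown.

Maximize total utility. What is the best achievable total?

Ranking by ratio (utility/kg): camera 113.50, tent 78.00, down jacket 38.00, sleeping bag 30.00.
The ratio ordering already packs tightly: 3×camera + tent + down jacket, 13 kg, 1067.
The spare 1 kg is too small for any remaining item, and no exchange beats 1067.

1067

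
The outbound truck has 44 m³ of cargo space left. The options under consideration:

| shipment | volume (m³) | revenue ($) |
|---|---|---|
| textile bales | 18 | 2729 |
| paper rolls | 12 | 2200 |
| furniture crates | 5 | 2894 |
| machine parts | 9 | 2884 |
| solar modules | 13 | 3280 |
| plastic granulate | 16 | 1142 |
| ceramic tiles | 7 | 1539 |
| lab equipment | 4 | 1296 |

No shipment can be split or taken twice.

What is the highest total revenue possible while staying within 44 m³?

12554

A density-first pass picks furniture crates + machine parts + solar modules + ceramic tiles + lab equipment — 11893 at 38 m³.
Dropping ceramic tiles frees 7 m³; slotting in paper rolls (12 m³) lifts the total to 12554 at 43 m³.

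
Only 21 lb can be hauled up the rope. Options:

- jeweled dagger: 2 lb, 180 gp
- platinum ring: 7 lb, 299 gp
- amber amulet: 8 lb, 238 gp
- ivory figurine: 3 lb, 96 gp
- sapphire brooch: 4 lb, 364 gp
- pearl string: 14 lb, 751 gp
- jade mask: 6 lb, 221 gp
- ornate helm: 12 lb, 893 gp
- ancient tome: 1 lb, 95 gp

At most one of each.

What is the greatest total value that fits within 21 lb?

Greedy by ratio would take jeweled dagger + sapphire brooch + ornate helm + ancient tome: 19 lb used, total 1532.
The 1 lb tied up in ancient tome is better spent on ivory figurine — total rises to 1533 (21 lb).

1533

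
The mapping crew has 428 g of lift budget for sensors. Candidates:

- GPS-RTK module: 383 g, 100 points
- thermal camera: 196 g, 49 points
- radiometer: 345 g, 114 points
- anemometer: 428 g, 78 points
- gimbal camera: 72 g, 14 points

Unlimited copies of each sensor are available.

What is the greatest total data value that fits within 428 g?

128

The ratio ordering already packs tightly: radiometer + gimbal camera, 417 g, 128.
Every other selection either busts 428 g or fails to beat 128.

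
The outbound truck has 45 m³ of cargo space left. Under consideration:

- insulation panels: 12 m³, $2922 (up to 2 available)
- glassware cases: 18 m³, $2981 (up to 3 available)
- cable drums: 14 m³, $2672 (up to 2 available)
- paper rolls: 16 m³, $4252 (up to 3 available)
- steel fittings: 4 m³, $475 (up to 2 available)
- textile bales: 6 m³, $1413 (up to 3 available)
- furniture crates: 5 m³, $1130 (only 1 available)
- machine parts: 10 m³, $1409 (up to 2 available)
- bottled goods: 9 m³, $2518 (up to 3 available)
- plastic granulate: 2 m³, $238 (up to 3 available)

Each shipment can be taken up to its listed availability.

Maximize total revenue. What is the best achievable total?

12044

Ranking by ratio (revenue/m³): bottled goods 279.78, paper rolls 265.75, insulation panels 243.50, textile bales 235.50.
Paper rolls + 3×bottled goods + plastic granulate uses 45 of the 45 m³ and totals 12044.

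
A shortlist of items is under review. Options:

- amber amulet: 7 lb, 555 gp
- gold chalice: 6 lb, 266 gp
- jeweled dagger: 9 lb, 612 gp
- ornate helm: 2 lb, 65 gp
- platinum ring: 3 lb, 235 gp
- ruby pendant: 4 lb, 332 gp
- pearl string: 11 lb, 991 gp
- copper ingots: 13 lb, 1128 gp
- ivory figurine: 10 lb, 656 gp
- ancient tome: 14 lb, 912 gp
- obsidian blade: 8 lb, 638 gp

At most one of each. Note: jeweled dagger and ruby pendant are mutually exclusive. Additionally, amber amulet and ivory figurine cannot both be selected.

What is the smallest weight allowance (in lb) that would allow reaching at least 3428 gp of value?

42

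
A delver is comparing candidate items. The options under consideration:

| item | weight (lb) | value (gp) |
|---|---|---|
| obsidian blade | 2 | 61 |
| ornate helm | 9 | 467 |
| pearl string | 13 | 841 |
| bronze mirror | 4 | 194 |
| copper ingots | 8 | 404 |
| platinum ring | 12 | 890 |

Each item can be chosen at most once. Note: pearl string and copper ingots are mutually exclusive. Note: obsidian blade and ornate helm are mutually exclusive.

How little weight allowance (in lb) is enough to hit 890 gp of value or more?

Minimise lb subject to total value ≥ 890.
Taking platinum ring gives 890 (≥ 890) for 12 lb.
Any bundle with less than 12 lb falls short of 890.

12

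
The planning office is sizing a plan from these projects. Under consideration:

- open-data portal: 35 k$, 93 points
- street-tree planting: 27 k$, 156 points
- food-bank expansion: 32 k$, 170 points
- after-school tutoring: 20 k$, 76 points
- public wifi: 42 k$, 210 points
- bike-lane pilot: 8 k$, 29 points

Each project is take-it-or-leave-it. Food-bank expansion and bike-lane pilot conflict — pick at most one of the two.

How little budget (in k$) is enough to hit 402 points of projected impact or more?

Minimise k$ subject to total projected impact ≥ 402.
Taking street-tree planting + food-bank expansion + after-school tutoring gives 402 (≥ 402) for 79 k$.
Below 79 k$ the best achievable stays under 402.

79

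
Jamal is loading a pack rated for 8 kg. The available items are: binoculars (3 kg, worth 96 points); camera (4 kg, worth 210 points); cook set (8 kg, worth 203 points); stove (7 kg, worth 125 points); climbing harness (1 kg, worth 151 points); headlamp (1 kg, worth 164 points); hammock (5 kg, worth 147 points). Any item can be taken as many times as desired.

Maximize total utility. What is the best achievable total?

1312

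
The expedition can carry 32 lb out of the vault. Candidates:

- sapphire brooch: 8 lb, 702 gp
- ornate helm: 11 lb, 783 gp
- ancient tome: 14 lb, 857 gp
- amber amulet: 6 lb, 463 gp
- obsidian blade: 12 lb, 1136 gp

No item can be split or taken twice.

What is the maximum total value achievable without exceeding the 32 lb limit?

Taking the top-ratio items first gives sapphire brooch + amber amulet + obsidian blade for 2301 (26 lb).
Replace amber amulet with ornate helm: the trade gains 320 net, giving 2621 at 31 lb.
Next best is ancient tome + amber amulet + obsidian blade at 2456 (32 lb) — short by 165.

2621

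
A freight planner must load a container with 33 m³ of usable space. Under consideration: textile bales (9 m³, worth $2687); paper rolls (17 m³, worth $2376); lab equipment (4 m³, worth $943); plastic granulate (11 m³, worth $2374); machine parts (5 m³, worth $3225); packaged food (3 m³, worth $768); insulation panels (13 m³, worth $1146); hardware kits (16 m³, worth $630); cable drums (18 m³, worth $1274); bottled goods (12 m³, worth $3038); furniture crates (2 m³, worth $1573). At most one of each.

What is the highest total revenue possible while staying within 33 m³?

11466

Density check — furniture crates 786.50, machine parts 645.00, textile bales 298.56, packaged food 256.00 are the best per m³.
Taking the top-ratio shipments first gives textile bales + machine parts + packaged food + bottled goods + furniture crates for 11291 (31 m³).
Dropping packaged food frees 3 m³; slotting in lab equipment (4 m³) lifts the total to 11466 at 32 m³.
Every other selection either busts 33 m³ or fails to beat 11466.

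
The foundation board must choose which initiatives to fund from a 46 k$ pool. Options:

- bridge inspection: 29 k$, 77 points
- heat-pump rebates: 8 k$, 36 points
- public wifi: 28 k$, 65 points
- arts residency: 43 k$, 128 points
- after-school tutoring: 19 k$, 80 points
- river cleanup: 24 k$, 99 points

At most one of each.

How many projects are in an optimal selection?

2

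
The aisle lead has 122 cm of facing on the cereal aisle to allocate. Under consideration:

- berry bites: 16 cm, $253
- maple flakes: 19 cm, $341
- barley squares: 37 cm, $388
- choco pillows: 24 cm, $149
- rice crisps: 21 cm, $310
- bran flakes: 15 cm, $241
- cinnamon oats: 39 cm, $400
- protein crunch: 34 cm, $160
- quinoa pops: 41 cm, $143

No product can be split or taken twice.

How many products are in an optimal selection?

5

The maximum weekly sales within 122 cm is 1545.
For example berry bites + maple flakes + rice crisps + bran flakes + cinnamon oats achieves it, using 110 cm.
Every optimal selection uses 5 products.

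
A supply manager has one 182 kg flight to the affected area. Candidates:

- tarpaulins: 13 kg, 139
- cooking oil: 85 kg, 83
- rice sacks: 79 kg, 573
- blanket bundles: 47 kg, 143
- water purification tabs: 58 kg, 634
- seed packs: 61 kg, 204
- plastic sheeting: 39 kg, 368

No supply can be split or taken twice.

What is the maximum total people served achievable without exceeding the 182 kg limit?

By people served per kg: water purification tabs 10.93, tarpaulins 10.69, plastic sheeting 9.44 lead.
A density-first pass picks tarpaulins + water purification tabs + seed packs + plastic sheeting — 1345 at 171 kg.
Replace tarpaulins and seed packs with rice sacks: the trade gains 230 net, giving 1575 at 176 kg.
Nothing else within 182 kg beats 1575.

1575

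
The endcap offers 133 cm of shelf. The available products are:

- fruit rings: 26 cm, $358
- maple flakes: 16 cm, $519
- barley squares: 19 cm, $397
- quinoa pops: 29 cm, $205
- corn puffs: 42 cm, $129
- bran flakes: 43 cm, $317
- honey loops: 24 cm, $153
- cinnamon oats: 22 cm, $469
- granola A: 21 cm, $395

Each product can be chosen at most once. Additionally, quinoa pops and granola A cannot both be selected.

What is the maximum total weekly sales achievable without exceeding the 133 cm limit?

2291

Fruit rings + maple flakes + barley squares + honey loops + cinnamon oats + granola A uses 128 of the 133 cm and totals 2291.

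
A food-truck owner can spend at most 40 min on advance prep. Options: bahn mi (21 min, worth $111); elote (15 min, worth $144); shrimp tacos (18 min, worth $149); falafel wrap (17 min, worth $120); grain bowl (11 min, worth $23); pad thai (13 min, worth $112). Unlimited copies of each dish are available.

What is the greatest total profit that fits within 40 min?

Ranking by ratio (profit/min): elote 9.60, pad thai 8.62, shrimp tacos 8.28, falafel wrap 7.06.
The ratio heuristic lands on 2×elote (288) but leaves 10 min idle.
Replace 2×elote with 3×pad thai: the trade gains 48 net, giving 336 at 39 min.
Every other selection either busts 40 min or fails to beat 336.

336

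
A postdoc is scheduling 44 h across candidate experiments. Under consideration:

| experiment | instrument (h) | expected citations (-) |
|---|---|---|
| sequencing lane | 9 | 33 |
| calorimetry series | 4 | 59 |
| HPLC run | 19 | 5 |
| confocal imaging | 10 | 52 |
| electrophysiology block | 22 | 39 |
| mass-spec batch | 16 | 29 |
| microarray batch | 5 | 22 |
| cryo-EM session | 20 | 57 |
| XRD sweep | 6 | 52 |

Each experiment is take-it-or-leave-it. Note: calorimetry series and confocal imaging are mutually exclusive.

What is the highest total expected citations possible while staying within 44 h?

223

Sequencing lane + calorimetry series + microarray batch + cryo-EM session + XRD sweep uses 44 of the 44 h and totals 223.
Runner-up sequencing lane + calorimetry series + cryo-EM session + XRD sweep tops out at 201.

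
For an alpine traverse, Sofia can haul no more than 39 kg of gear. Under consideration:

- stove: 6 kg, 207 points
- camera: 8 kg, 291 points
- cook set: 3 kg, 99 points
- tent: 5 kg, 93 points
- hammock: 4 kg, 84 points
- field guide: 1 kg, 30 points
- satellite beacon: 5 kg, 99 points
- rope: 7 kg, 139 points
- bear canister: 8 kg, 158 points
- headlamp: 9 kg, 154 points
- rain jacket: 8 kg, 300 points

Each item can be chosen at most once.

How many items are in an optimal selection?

The maximum utility within 39 kg is 1184.
For example stove + camera + cook set + field guide + satellite beacon + bear canister + rain jacket achieves it, using 39 kg.
Every optimal selection uses 7 items.

7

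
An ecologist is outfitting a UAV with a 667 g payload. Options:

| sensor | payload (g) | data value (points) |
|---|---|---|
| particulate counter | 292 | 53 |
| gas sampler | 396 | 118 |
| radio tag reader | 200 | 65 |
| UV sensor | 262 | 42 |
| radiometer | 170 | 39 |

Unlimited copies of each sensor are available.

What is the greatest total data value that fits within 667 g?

195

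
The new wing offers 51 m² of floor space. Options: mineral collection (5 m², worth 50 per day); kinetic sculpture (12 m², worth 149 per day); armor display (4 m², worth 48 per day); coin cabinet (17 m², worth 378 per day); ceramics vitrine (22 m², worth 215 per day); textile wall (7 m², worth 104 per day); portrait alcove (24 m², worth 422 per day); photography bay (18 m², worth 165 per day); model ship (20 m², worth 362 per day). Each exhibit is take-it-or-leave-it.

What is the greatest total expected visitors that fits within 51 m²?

904

By expected visitors per m²: coin cabinet 22.24, model ship 18.10, portrait alcove 17.58 lead.
Filling by ratio: armor display + coin cabinet + textile wall + model ship for 892, with 3 m² left unused.
Replace armor display and model ship with portrait alcove: the trade gains 12 net, giving 904 at 48 m².
Next best is mineral collection + armor display + coin cabinet + portrait alcove at 898 (50 m²) — short by 6.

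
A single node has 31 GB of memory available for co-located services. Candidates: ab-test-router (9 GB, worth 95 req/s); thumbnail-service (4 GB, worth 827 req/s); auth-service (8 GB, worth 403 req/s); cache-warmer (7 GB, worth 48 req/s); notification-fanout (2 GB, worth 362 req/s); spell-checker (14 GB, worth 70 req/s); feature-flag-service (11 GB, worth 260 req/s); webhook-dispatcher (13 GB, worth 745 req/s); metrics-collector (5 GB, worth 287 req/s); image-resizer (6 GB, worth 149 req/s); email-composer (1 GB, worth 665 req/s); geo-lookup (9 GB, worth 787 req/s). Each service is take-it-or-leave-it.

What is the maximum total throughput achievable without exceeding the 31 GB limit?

3386

Density check — email-composer 665.00, thumbnail-service 206.75, notification-fanout 181.00, geo-lookup 87.44 are the best per GB.
Filling by ratio: thumbnail-service + auth-service + notification-fanout + metrics-collector + email-composer + geo-lookup for 3331, with 2 GB left unused.
Replace auth-service and metrics-collector with webhook-dispatcher: the trade gains 55 net, giving 3386 at 29 GB.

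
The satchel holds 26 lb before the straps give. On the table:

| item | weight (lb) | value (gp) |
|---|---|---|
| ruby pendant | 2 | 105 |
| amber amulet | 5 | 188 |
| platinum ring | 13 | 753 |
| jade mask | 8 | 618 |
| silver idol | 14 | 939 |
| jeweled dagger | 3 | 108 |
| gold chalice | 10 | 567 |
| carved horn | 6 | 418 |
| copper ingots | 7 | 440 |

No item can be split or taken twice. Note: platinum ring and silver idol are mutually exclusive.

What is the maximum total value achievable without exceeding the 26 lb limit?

1708

Density check — jade mask 77.25, carved horn 69.67, silver idol 67.07 are the best per lb.
Taking the top-ratio items first gives ruby pendant + jade mask + jeweled dagger + carved horn + copper ingots for 1689 (26 lb).
The 10 lb tied up in jeweled dagger and copper ingots is better spent on gold chalice — total rises to 1708 (26 lb).
No other feasible combination exceeds 1708.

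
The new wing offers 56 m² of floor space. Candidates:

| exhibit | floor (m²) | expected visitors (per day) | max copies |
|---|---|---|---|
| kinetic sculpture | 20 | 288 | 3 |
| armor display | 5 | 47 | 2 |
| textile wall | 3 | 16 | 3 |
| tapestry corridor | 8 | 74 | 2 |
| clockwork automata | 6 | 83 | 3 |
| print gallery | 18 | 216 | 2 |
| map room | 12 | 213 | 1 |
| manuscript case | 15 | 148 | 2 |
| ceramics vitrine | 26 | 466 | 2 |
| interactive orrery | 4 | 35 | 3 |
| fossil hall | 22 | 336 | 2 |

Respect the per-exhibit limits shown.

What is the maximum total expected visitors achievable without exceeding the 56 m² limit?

Ranking by ratio (expected visitors/m²): ceramics vitrine 17.92, map room 17.75, fossil hall 15.27.
2×ceramics vitrine + interactive orrery uses 56 of the 56 m² and totals 967.

967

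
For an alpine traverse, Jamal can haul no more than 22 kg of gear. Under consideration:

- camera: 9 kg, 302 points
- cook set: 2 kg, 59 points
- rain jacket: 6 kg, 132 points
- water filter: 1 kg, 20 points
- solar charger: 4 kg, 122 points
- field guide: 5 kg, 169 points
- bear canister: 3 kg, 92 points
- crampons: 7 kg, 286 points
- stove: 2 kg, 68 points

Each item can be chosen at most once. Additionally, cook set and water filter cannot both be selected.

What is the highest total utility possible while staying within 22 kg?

778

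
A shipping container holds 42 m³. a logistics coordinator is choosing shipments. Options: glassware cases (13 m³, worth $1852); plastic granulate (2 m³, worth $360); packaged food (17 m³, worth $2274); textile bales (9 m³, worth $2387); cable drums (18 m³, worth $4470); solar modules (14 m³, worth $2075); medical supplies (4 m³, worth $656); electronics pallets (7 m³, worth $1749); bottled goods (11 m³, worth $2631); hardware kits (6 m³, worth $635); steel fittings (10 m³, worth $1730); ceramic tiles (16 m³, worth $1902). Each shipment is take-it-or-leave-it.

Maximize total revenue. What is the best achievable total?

Filling by ratio: plastic granulate + textile bales + cable drums + medical supplies + electronics pallets for 9622, with 2 m³ left unused.
Dropping plastic granulate and electronics pallets frees 9 m³; slotting in bottled goods (11 m³) lifts the total to 10144 at 42 m³.
That's the maximum — no swap from here does better than 10144.

10144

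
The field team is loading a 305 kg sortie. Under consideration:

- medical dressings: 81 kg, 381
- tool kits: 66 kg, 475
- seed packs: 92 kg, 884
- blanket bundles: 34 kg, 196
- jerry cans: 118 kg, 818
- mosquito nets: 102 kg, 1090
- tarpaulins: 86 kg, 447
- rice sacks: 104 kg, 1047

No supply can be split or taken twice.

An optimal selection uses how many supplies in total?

Best achievable people served is 3021.
For example seed packs + mosquito nets + rice sacks achieves it, using 298 kg.
Any selection reaching 3021 contains exactly 3 supplies.

3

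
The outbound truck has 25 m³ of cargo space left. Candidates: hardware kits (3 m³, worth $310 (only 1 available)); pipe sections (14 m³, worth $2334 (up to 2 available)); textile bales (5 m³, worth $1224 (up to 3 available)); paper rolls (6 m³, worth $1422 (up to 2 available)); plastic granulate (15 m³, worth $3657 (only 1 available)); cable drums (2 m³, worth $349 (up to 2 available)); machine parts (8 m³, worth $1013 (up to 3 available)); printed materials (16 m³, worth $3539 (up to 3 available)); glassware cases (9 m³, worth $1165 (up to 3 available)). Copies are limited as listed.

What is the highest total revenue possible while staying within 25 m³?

6105

Taking the top-ratio shipments first gives 3×textile bales + paper rolls + 2×cable drums for 5792 (25 m³).
Replace textile bales and paper rolls and 2×cable drums with plastic granulate: the trade gains 313 net, giving 6105 at 25 m³.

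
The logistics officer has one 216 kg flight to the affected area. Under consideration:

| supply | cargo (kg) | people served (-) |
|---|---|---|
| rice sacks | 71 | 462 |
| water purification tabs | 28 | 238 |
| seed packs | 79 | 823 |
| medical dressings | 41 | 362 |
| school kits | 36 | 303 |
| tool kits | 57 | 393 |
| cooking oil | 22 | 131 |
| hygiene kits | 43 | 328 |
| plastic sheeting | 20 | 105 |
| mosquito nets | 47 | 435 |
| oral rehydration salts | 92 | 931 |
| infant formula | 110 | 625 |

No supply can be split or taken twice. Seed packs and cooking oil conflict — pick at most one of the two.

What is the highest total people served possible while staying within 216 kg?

2116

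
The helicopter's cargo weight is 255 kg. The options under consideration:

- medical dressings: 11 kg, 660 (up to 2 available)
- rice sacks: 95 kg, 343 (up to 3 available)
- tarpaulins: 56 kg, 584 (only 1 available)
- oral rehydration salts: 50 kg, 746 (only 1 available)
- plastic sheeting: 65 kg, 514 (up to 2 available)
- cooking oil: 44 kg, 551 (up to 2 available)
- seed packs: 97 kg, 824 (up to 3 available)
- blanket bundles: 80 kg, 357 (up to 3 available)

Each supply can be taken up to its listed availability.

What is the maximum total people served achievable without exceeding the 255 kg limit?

3752

Best packing: 2×medical dressings + tarpaulins + oral rehydration salts + 2×cooking oil — 216 kg, 3752 total.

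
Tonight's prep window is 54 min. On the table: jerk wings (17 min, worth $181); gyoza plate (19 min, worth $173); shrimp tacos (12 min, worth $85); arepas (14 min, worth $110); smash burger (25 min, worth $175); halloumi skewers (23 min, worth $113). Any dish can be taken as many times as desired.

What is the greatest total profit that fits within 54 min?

543

The ratio ordering already packs tightly: 3×jerk wings, 51 min, 543.
Nothing else within 54 min beats 543.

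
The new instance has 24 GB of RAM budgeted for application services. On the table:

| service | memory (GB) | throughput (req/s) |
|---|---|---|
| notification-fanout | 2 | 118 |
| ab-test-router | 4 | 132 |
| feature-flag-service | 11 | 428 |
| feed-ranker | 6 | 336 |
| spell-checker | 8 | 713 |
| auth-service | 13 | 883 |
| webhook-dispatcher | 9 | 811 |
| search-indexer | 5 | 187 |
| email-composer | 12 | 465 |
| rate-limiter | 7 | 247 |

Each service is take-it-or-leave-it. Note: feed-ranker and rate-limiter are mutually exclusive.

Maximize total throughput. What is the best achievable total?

1860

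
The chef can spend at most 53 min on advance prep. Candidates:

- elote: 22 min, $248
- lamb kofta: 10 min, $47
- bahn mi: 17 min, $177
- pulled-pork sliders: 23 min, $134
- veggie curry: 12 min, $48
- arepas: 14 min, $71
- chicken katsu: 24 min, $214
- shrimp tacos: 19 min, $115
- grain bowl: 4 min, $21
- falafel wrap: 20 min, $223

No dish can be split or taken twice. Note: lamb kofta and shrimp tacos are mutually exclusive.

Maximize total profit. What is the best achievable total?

518

Density check — elote 11.27, falafel wrap 11.15, bahn mi 10.41, chicken katsu 8.92 are the best per min.
The ratio heuristic lands on elote + grain bowl + falafel wrap (492) but leaves 7 min idle.
Replace grain bowl with lamb kofta: the trade gains 26 net, giving 518 at 52 min.
The closest alternative, elote + bahn mi + arepas, reaches only 496.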